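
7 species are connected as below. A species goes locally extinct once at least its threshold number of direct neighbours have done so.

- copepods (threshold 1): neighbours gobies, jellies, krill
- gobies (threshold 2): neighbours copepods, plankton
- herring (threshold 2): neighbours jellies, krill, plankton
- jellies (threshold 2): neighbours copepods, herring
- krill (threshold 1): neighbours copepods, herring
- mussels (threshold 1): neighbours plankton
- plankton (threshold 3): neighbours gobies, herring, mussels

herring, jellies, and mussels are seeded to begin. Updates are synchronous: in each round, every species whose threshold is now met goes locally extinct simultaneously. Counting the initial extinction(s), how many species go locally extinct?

5

Round 1 — herring, jellies, mussels go locally extinct (initial).
Round 2 — checking thresholds:
  copepods: 1 of 3 neighbours ≥ 1, goes locally extinct.
  krill: 1 of 2 neighbours ≥ 1, goes locally extinct.
  plankton: 2 of 3 neighbours < 3, below threshold.
Round 3 — no new extinctions; cascade stops.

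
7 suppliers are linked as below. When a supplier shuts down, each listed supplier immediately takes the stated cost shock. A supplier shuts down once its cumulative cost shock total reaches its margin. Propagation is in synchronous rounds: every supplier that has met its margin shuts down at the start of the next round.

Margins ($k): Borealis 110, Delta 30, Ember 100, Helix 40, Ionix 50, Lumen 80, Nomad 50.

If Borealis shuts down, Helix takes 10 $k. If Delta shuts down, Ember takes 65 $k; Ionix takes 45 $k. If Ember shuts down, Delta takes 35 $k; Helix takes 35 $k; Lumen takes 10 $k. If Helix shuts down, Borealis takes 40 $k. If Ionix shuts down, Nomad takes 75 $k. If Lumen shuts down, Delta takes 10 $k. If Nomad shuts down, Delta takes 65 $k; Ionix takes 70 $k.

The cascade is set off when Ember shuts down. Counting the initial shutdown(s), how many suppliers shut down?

Round 1 — Ember shuts down (initial).
  Delta: +35 → 35 ≥ 30
  Helix: +35 → 35 < 40
  Lumen: +10 → 10 < 80
Round 2 — Delta shuts down.
  Ionix: +45 → 45 < 50
No further shutdowns.

2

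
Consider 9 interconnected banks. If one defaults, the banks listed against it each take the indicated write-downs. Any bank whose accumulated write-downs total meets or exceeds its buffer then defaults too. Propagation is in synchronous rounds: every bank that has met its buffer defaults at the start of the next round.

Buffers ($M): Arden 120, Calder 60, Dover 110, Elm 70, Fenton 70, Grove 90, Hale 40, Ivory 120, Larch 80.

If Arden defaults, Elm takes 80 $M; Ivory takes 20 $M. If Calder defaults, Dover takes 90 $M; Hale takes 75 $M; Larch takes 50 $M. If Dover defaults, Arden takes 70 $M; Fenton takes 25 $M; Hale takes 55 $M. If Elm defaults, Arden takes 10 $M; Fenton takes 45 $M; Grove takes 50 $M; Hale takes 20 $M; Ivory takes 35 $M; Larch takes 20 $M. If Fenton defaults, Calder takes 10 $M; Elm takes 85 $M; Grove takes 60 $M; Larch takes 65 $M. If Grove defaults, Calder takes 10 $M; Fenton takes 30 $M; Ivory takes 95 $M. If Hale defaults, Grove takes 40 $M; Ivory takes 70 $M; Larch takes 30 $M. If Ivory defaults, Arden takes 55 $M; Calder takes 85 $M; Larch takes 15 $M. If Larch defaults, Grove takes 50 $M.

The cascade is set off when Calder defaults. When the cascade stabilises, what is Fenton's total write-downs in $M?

30

Round 1 — Calder defaults (initial).
  Dover: +90 → 90 < 110
  Hale: +75 → 75 ≥ 40
  Larch: +50 → 50 < 80
Round 2 — Hale defaults.
  Grove: +40 → 40 < 90
  Ivory: +70 → 70 < 120
  Larch: +30 → 80 ≥ 80
Round 3 — Larch defaults.
  Grove: +50 → 90 ≥ 90
Round 4 — Grove defaults.
  Fenton: +30 → 30 < 70
  Ivory: +95 → 165 ≥ 120
Round 5 — Ivory defaults.
  Arden: +55 → 55 < 120
No further defaults.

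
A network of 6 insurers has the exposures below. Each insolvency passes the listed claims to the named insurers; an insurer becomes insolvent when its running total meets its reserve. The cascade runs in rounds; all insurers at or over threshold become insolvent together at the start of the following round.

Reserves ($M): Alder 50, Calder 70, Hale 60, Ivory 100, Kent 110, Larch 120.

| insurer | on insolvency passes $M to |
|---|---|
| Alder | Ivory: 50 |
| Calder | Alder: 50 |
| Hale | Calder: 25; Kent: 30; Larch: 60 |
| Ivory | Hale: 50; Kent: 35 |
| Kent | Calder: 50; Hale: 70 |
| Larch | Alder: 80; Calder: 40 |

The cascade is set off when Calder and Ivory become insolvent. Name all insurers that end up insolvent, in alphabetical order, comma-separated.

Alder, Calder, Ivory

Round 1 — Calder, Ivory become insolvent (initial).
  Alder: +50 → 50 ≥ 50
  Hale: +50 → 50 < 60
  Kent: +35 → 35 < 110
Round 2 — Alder becomes insolvent.
No further insolvencies.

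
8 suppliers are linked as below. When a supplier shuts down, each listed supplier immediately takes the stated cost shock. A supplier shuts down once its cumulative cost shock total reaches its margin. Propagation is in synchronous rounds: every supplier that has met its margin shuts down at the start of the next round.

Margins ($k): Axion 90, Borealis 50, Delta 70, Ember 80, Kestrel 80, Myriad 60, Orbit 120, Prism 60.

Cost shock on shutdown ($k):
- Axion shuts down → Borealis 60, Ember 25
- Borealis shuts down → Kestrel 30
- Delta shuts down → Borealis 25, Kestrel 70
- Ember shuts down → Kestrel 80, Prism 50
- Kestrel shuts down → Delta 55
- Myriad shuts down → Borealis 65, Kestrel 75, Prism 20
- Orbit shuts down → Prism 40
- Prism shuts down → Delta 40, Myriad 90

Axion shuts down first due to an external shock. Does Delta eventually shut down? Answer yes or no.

Round 1 — Axion shuts down (initial).
  Borealis: +60 → 60 ≥ 50
  Ember: +25 → 25 < 80
Round 2 — Borealis shuts down.
  Kestrel: +30 → 30 < 80
No further shutdowns.

no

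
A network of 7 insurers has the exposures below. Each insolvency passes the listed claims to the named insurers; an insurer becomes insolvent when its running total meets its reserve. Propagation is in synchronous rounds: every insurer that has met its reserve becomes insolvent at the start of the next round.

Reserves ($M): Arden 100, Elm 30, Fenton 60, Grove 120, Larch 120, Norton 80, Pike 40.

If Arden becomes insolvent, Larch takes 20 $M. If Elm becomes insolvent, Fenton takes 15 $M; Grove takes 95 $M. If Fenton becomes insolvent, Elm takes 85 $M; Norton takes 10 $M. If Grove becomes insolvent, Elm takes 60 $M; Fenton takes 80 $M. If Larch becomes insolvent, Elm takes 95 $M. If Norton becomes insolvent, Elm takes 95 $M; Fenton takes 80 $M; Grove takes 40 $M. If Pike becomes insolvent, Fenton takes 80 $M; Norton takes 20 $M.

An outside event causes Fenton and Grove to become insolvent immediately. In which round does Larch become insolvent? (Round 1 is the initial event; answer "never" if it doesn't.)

Round 1 — Fenton, Grove become insolvent (initial).
  Elm: +85+60 → 145 ≥ 30
  Norton: +10 → 10 < 80
Round 2 — Elm becomes insolvent.
No further insolvencies.

never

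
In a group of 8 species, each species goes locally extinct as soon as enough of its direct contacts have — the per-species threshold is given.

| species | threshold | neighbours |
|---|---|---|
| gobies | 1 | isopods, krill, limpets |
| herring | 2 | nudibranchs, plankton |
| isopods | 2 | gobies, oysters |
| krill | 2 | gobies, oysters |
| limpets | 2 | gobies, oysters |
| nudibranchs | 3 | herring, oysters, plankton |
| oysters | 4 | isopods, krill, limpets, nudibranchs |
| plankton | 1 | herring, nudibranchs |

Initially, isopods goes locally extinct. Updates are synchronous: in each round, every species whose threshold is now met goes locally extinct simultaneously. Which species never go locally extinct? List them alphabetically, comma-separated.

herring, krill, limpets, nudibranchs, oysters, plankton

Round 1 — isopods goes locally extinct (initial).
Round 2 — checking thresholds:
  gobies: 1 of 3 neighbours ≥ 1, goes locally extinct.
  oysters: 1 of 4 neighbours < 4, holds.
Round 3 — no new extinctions; cascade stops.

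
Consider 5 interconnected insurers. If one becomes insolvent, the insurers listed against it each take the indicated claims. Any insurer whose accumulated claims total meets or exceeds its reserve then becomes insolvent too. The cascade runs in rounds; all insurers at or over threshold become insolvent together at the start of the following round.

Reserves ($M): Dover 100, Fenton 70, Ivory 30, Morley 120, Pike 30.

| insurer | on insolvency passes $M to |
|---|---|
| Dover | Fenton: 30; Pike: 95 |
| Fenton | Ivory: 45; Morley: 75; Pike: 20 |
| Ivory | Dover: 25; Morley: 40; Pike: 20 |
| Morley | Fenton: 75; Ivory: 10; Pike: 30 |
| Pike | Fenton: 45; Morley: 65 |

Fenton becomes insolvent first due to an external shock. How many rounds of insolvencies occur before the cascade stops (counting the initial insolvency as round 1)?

4

Round 1 — Fenton becomes insolvent (initial).
  Ivory: +45 → 45 ≥ 30
  Morley: +75 → 75 < 120
  Pike: +20 → 20 < 30
Round 2 — Ivory becomes insolvent.
  Dover: +25 → 25 < 100
  Morley: +40 → 115 < 120
  Pike: +20 → 40 ≥ 30
Round 3 — Pike becomes insolvent.
  Morley: +65 → 180 ≥ 120
Round 4 — Morley becomes insolvent.
No further insolvencies.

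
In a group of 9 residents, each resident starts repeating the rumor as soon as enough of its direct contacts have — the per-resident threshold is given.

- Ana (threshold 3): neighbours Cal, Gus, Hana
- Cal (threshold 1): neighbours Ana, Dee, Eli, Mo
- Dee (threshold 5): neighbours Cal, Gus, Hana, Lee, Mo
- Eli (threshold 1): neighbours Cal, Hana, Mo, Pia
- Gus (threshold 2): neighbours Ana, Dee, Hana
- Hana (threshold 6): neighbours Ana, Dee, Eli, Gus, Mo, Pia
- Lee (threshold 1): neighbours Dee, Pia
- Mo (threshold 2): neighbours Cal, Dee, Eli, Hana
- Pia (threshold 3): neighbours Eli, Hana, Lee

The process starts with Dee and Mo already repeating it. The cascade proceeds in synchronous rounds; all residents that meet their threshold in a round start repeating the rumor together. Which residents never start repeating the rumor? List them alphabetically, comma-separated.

Ana, Gus, Hana, Pia

Round 1 — Dee, Mo start repeating the rumor (initial).
Round 2 — checking thresholds:
  Cal: 2 of 4 neighbours ≥ 1, starts repeating the rumor.
  Eli: 1 of 4 neighbours ≥ 1, starts repeating the rumor.
  Gus: 1 of 3 neighbours < 2, not yet.
  Hana: 2 of 6 neighbours < 6, not yet.
  Lee: 1 of 2 neighbours ≥ 1, starts repeating the rumor.
Round 3 — no new spreads; cascade stops.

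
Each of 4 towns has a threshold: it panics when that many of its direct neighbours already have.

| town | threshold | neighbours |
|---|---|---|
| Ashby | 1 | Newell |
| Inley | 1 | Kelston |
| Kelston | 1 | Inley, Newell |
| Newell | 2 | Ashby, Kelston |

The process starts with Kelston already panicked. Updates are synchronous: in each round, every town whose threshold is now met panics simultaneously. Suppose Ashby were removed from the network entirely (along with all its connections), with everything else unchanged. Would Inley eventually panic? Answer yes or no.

With Ashby removed:
Round 1 — Kelston panics (initial).
Round 2 — checking thresholds:
  Inley: 1 of 1 neighbours ≥ 1, panics.
  Newell: 1 of 1 neighbours < 2, holds.
Round 3 — no new panics; cascade stops.

yes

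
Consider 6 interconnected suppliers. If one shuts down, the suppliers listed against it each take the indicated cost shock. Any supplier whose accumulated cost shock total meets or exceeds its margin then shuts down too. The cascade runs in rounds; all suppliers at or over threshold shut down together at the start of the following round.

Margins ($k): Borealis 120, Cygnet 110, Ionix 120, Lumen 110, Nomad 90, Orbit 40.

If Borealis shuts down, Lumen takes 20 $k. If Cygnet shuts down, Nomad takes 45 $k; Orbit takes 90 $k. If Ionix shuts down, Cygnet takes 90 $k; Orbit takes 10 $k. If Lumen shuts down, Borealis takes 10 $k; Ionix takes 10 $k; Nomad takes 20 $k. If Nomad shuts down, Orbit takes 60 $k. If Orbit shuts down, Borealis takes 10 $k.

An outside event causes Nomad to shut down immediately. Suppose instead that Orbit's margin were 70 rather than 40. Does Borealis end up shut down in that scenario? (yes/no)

no

With Orbit's margin at 70:
Round 1 — Nomad shuts down (initial).
  Orbit: +60 → 60 < 70
No further shutdowns.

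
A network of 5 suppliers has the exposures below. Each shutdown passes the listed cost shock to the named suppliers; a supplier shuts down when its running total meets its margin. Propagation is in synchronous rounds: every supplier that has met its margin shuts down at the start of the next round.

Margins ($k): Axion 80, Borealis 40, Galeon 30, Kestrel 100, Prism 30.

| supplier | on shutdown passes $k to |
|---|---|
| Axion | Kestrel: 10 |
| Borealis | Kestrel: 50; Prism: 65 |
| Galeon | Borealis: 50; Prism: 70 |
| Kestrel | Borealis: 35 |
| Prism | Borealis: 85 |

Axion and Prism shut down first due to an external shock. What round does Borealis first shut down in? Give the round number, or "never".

2

Round 1 — Axion, Prism shut down (initial).
  Borealis: +85 → 85 ≥ 40
  Kestrel: +10 → 10 < 100
Round 2 — Borealis shuts down.
  Kestrel: +50 → 60 < 100
No further shutdowns.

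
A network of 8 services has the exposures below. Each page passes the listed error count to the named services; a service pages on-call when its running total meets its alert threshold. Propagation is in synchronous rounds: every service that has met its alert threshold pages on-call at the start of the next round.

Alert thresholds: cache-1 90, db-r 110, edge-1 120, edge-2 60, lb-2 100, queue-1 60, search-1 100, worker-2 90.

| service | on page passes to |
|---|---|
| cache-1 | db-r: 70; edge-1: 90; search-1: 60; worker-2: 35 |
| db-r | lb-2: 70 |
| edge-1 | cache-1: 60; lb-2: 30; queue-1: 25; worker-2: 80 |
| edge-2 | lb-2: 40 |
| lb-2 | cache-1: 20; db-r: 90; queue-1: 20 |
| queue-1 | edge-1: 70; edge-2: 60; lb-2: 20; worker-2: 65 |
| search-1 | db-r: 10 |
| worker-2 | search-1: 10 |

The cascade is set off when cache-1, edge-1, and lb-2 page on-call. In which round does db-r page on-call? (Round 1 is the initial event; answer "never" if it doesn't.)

2

Round 1 — cache-1, edge-1, lb-2 page on-call (initial).
  db-r: +70+90 → 160 ≥ 110
  queue-1: +25+20 → 45 < 60
  search-1: +60 → 60 < 100
  worker-2: +35+80 → 115 ≥ 90
Round 2 — db-r, worker-2 page on-call.
  search-1: +10 → 70 < 100
No further pages.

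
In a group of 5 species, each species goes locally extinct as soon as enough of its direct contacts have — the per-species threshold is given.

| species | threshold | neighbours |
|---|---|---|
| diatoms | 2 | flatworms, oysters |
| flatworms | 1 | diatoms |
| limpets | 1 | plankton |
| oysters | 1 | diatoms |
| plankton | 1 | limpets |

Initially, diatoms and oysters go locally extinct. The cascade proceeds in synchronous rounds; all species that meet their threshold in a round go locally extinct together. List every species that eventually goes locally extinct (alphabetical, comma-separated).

Round 1 — diatoms, oysters go locally extinct (initial).
Round 2 — checking thresholds:
  flatworms: 1 of 1 neighbours ≥ 1, goes locally extinct.
Round 3 — no new extinctions; cascade stops.

diatoms, flatworms, oysters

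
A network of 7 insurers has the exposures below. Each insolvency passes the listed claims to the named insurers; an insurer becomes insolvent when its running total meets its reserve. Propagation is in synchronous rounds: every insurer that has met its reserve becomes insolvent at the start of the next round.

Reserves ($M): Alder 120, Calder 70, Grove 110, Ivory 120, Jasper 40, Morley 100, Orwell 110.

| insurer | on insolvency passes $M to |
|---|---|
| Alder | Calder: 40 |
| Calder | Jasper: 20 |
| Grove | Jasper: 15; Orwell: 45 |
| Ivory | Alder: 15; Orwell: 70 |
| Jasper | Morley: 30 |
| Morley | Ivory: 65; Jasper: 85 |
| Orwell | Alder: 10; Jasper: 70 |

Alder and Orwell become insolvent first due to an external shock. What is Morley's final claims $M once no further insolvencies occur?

30

Round 1 — Alder, Orwell become insolvent (initial).
  Calder: +40 → 40 < 70
  Jasper: +70 → 70 ≥ 40
Round 2 — Jasper becomes insolvent.
  Morley: +30 → 30 < 100
No further insolvencies.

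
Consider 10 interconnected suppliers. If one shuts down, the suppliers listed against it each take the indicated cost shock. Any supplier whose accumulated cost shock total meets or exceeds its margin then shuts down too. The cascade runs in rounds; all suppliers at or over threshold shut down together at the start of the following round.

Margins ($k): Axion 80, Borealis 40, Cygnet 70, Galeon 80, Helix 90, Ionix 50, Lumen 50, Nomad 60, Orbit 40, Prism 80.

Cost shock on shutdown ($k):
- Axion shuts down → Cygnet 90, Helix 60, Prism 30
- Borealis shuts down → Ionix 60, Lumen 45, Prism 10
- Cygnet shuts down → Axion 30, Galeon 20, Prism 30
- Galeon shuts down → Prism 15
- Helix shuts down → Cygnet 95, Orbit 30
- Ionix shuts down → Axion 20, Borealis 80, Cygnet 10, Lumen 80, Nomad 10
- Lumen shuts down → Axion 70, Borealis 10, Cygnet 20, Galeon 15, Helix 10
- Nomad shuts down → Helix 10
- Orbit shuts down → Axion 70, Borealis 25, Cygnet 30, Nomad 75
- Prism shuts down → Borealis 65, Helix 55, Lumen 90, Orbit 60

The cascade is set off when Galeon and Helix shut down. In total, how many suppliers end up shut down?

Round 1 — Galeon, Helix shut down (initial).
  Cygnet: +95 → 95 ≥ 70
  Orbit: +30 → 30 < 40
  Prism: +15 → 15 < 80
Round 2 — Cygnet shuts down.
  Axion: +30 → 30 < 80
  Prism: +30 → 45 < 80
No further shutdowns.

3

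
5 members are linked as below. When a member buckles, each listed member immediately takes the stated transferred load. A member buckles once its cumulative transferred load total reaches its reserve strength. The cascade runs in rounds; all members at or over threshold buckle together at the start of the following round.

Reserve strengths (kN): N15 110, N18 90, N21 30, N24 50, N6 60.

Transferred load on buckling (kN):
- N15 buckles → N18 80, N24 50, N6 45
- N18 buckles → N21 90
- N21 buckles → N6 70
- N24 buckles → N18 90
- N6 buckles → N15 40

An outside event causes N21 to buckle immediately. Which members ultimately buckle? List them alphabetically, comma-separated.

N21, N6

Round 1 — N21 buckles (initial).
  N6: +70 → 70 ≥ 60
Round 2 — N6 buckles.
  N15: +40 → 40 < 110
No further bucklings.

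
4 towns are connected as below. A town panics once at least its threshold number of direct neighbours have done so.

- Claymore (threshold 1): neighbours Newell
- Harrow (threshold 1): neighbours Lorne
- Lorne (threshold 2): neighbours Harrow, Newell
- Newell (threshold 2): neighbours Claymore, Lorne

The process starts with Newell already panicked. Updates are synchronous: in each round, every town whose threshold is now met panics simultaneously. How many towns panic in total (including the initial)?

Round 1 — Newell panics (initial).
Round 2 — checking thresholds:
  Claymore: 1 of 1 neighbours ≥ 1, panics.
  Lorne: 1 of 2 neighbours < 2, holds.
Round 3 — no new panics; cascade stops.

2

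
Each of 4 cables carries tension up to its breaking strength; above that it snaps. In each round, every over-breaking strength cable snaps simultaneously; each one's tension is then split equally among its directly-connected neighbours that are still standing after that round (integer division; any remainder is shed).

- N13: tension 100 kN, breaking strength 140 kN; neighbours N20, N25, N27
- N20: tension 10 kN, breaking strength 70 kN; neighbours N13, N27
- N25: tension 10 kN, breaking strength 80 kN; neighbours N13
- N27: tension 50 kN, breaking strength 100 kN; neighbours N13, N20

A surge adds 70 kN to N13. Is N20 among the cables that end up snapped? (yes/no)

Round 1 — N13 at 170 > 140. N13 snaps.
  N13 sheds 170 kN to N20, N25, N27: 56 each (2 lost).
    N20: 10+56 = 66 ≤ 70
    N25: 10+56 = 66 ≤ 80
    N27: 50+56 = 106 > 100
Round 2 — N27 snaps.
  N27 sheds 106 kN to N20: 106 each.
    N20: 66+106 = 172 > 70
Round 3 — N20 snaps.
  N20 sheds 172 kN: no online neighbours, lost.
No further breaks.

yes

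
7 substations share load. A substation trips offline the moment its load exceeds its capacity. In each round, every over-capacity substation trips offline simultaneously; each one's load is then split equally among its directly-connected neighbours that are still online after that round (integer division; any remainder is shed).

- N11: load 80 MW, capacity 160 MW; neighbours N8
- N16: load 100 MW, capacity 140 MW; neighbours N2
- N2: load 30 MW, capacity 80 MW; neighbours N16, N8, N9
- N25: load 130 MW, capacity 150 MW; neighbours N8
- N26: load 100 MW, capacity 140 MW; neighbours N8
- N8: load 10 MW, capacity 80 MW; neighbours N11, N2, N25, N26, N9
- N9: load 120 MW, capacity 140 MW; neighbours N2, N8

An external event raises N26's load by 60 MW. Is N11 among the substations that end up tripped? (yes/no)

no

Round 1 — N26 at 160 > 140. N26 trips offline.
  N26 sheds 160 MW to N8: 160 each.
    N8: 10+160 = 170 > 80
Round 2 — N8 trips offline.
  N8 sheds 170 MW to N11, N2, N25, N9: 42 each (2 lost).
    N11: 80+42 = 122 ≤ 160
    N2: 30+42 = 72 ≤ 80
    N25: 130+42 = 172 > 150
    N9: 120+42 = 162 > 140
Round 3 — N25, N9 trip offline.
  N25 sheds 172 MW: no online neighbours, lost.
  N9 sheds 162 MW to N2: 162 each.
    N2: 72+162 = 234 > 80
Round 4 — N2 trips offline.
  N2 sheds 234 MW to N16: 234 each.
    N16: 100+234 = 334 > 140
Round 5 — N16 trips offline.
  N16 sheds 334 MW: no online neighbours, lost.
No further trips.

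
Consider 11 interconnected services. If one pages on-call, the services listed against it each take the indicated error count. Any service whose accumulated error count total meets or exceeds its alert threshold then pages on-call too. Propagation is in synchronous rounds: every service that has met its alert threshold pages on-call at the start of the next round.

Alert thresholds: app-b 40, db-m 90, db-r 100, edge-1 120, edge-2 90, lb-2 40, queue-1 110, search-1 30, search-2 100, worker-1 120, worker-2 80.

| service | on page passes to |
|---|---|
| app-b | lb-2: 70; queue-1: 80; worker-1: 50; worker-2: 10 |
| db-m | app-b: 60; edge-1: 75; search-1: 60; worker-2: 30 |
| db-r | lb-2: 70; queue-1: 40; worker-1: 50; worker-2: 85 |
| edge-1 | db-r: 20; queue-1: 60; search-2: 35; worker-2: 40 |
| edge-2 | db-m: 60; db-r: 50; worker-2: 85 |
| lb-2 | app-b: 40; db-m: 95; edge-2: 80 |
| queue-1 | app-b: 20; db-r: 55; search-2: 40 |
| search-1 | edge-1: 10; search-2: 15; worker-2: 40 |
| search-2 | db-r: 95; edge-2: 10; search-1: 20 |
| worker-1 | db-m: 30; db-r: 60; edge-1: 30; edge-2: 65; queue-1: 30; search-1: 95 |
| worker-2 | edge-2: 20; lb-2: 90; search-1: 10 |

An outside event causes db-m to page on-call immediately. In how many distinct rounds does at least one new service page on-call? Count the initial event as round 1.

Round 1 — db-m pages on-call (initial).
  app-b: +60 → 60 ≥ 40
  edge-1: +75 → 75 < 120
  search-1: +60 → 60 ≥ 30
  worker-2: +30 → 30 < 80
Round 2 — app-b, search-1 page on-call.
  edge-1: +10 → 85 < 120
  lb-2: +70 → 70 ≥ 40
  queue-1: +80 → 80 < 110
  search-2: +15 → 15 < 100
  worker-1: +50 → 50 < 120
  worker-2: +10+40 → 80 ≥ 80
Round 3 — lb-2, worker-2 page on-call.
  edge-2: +80+20 → 100 ≥ 90
Round 4 — edge-2 pages on-call.
  db-r: +50 → 50 < 100
No further pages.

4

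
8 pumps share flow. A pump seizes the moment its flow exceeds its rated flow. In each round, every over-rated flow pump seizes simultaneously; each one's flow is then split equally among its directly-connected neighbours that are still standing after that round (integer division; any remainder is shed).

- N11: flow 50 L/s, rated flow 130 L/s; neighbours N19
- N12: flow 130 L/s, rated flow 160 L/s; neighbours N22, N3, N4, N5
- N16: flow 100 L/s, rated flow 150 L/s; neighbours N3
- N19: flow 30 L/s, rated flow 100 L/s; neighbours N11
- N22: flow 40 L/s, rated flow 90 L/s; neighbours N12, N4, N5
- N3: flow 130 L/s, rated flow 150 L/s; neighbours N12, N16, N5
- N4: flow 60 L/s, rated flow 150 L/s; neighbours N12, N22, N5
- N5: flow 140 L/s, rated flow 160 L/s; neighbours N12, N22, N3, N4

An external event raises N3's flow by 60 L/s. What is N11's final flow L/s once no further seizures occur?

Round 1 — N3 at 190 > 150. N3 seizes.
  N3 sheds 190 L/s to N12, N16, N5: 63 each (1 lost).
    N12: 130+63 = 193 > 160
    N16: 100+63 = 163 > 150
    N5: 140+63 = 203 > 160
Round 2 — N12, N16, N5 seize.
  N12 sheds 193 L/s to N22, N4: 96 each (1 lost).
    N22: 40+96 = 136 > 90
    N4: 60+96 = 156 > 150
  N16 sheds 163 L/s: no online neighbours, lost.
  N5 sheds 203 L/s to N22, N4: 101 each (1 lost).
    N22: 136+101 = 237 > 90
    N4: 156+101 = 257 > 150
Round 3 — N22, N4 seize.
  N22 sheds 237 L/s: no online neighbours, lost.
  N4 sheds 257 L/s: no online neighbours, lost.
No further seizures.

50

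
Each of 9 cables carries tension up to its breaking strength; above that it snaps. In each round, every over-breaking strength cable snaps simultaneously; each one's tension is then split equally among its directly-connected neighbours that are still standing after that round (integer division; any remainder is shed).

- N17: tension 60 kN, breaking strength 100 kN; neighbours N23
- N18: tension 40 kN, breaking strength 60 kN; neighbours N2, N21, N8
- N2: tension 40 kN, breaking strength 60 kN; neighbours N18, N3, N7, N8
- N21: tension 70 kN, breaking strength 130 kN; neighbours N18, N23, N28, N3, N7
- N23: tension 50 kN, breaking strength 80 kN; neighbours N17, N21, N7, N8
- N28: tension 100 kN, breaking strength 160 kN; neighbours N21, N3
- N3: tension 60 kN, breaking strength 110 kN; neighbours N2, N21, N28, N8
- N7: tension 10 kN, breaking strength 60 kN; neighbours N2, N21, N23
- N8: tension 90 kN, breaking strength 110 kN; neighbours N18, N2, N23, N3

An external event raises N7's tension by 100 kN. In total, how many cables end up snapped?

8

Round 1 — N7 at 110 > 60. N7 snaps.
  N7 sheds 110 kN to N2, N21, N23: 36 each (2 lost).
    N2: 40+36 = 76 > 60
    N21: 70+36 = 106 ≤ 130
    N23: 50+36 = 86 > 80
Round 2 — N2, N23 snap.
  N2 sheds 76 kN to N18, N3, N8: 25 each (1 lost).
    N18: 40+25 = 65 > 60
    N3: 60+25 = 85 ≤ 110
    N8: 90+25 = 115 > 110
  N23 sheds 86 kN to N17, N21, N8: 28 each (2 lost).
    N17: 60+28 = 88 ≤ 100
    N21: 106+28 = 134 > 130
    N8: 115+28 = 143 > 110
Round 3 — N18, N21, N8 snap.
  N18 sheds 65 kN: no online neighbours, lost.
  N21 sheds 134 kN to N28, N3: 67 each.
    N28: 100+67 = 167 > 160
    N3: 85+67 = 152 > 110
  N8 sheds 143 kN to N3: 143 each.
    N3: 152+143 = 295 > 110
Round 4 — N28, N3 snap.
  N28 sheds 167 kN: no online neighbours, lost.
  N3 sheds 295 kN: no online neighbours, lost.
No further breaks.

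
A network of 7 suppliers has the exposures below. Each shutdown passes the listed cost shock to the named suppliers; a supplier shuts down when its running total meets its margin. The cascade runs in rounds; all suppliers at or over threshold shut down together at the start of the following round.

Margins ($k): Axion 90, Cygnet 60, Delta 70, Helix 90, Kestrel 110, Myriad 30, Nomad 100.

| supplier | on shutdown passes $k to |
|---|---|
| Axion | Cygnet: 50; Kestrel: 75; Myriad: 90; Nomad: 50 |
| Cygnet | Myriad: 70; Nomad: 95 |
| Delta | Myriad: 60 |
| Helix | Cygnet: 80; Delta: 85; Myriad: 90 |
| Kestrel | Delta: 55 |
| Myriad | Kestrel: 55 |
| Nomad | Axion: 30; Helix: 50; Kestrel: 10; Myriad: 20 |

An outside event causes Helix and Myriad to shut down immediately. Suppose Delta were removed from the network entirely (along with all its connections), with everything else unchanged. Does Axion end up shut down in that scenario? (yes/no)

no

With Delta removed:
Round 1 — Helix, Myriad shut down (initial).
  Cygnet: +80 → 80 ≥ 60
  Kestrel: +55 → 55 < 110
Round 2 — Cygnet shuts down.
  Nomad: +95 → 95 < 100
No further shutdowns.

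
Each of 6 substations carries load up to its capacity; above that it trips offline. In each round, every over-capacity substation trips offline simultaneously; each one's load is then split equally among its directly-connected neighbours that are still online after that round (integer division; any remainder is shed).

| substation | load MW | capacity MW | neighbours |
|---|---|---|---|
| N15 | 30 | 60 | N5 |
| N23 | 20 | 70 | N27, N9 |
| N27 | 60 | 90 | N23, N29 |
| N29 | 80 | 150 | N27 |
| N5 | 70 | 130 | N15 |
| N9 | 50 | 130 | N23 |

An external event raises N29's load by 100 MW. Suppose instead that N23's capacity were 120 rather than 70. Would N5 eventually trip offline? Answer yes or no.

With N23's capacity at 120:
Round 1 — N29 at 180 > 150. N29 trips offline.
  N29 sheds 180 MW to N27: 180 each.
    N27: 60+180 = 240 > 90
Round 2 — N27 trips offline.
  N27 sheds 240 MW to N23: 240 each.
    N23: 20+240 = 260 > 120
Round 3 — N23 trips offline.
  N23 sheds 260 MW to N9: 260 each.
    N9: 50+260 = 310 > 130
Round 4 — N9 trips offline.
  N9 sheds 310 MW: no online neighbours, lost.
No further trips.

no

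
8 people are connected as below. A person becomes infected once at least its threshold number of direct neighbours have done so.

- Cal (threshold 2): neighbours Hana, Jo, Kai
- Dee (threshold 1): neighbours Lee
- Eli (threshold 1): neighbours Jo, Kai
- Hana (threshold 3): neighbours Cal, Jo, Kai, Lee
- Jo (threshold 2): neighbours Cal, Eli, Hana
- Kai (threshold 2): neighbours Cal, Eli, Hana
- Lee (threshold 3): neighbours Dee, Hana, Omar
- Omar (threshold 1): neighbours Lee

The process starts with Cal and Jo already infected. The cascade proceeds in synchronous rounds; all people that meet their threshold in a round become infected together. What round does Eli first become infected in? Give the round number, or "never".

2

Round 1 — Cal, Jo become infected (initial).
Round 2 — checking thresholds:
  Eli: 1 of 2 neighbours ≥ 1, becomes infected.
  Hana: 2 of 4 neighbours < 3, not yet.
  Kai: 1 of 3 neighbours < 2, not yet.
Round 3 — checking thresholds:
  Hana: 2 of 4 neighbours < 3, not yet.
  Kai: 2 of 3 neighbours ≥ 2, becomes infected.
Round 4 — checking thresholds:
  Hana: 3 of 4 neighbours ≥ 3, becomes infected.
Round 5 — no new infections; cascade stops.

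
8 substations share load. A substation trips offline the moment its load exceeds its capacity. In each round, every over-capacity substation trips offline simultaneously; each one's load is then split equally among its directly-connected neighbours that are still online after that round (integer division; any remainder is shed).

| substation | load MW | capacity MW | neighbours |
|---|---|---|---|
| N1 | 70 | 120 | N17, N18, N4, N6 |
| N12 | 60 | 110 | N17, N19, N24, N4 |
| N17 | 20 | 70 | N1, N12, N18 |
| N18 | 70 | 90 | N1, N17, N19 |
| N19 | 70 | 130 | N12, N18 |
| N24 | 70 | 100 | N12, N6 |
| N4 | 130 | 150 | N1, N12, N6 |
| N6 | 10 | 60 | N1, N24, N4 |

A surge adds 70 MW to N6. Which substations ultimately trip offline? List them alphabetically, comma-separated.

N1, N12, N17, N18, N19, N24, N4, N6

Round 1 — N6 at 80 > 60. N6 trips offline.
  N6 sheds 80 MW to N1, N24, N4: 26 each (2 lost).
    N1: 70+26 = 96 ≤ 120
    N24: 70+26 = 96 ≤ 100
    N4: 130+26 = 156 > 150
Round 2 — N4 trips offline.
  N4 sheds 156 MW to N1, N12: 78 each.
    N1: 96+78 = 174 > 120
    N12: 60+78 = 138 > 110
Round 3 — N1, N12 trip offline.
  N1 sheds 174 MW to N17, N18: 87 each.
    N17: 20+87 = 107 > 70
    N18: 70+87 = 157 > 90
  N12 sheds 138 MW to N17, N19, N24: 46 each.
    N17: 107+46 = 153 > 70
    N19: 70+46 = 116 ≤ 130
    N24: 96+46 = 142 > 100
Round 4 — N17, N18, N24 trip offline.
  N17 sheds 153 MW: no online neighbours, lost.
  N18 sheds 157 MW to N19: 157 each.
    N19: 116+157 = 273 > 130
  N24 sheds 142 MW: no online neighbours, lost.
Round 5 — N19 trips offline.
  N19 sheds 273 MW: no online neighbours, lost.
No further trips.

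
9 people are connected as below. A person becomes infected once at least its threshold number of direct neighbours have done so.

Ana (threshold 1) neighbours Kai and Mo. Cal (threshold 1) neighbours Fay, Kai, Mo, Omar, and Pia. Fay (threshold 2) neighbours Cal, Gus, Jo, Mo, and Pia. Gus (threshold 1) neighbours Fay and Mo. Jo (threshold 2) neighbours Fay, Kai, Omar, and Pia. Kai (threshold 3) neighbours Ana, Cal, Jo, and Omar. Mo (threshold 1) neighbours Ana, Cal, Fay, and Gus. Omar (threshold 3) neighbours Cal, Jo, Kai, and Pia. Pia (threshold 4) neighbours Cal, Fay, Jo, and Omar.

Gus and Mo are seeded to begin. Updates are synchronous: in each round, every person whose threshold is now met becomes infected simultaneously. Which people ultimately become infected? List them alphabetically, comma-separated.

Ana, Cal, Fay, Gus, Mo

Round 1 — Gus, Mo become infected (initial).
Round 2 — checking thresholds:
  Ana: 1 of 2 neighbours ≥ 1, becomes infected.
  Cal: 1 of 5 neighbours ≥ 1, becomes infected.
  Fay: 2 of 5 neighbours ≥ 2, becomes infected.
Round 3 — no new infections; cascade stops.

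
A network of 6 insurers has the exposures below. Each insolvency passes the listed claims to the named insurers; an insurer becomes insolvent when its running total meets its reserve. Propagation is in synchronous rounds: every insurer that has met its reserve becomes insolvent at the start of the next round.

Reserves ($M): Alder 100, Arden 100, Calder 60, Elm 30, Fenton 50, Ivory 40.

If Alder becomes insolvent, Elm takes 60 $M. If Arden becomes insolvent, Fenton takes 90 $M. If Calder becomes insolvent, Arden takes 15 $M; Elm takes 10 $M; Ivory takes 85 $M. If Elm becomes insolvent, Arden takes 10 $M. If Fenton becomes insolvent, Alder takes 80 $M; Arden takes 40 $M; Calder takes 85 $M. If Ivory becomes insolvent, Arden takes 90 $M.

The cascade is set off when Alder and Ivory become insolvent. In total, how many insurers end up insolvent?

6

Round 1 — Alder, Ivory become insolvent (initial).
  Arden: +90 → 90 < 100
  Elm: +60 → 60 ≥ 30
Round 2 — Elm becomes insolvent.
  Arden: +10 → 100 ≥ 100
Round 3 — Arden becomes insolvent.
  Fenton: +90 → 90 ≥ 50
Round 4 — Fenton becomes insolvent.
  Calder: +85 → 85 ≥ 60
Round 5 — Calder becomes insolvent.
No further insolvencies.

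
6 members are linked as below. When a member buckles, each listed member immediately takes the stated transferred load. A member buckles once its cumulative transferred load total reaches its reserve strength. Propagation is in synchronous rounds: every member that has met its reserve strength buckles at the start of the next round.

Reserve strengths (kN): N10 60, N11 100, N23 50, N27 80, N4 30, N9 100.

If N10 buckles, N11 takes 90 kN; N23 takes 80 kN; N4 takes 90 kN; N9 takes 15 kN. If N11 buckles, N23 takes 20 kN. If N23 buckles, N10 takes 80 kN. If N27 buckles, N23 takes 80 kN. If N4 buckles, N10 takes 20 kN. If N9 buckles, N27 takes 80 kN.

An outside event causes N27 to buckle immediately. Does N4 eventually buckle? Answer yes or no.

Round 1 — N27 buckles (initial).
  N23: +80 → 80 ≥ 50
Round 2 — N23 buckles.
  N10: +80 → 80 ≥ 60
Round 3 — N10 buckles.
  N11: +90 → 90 < 100
  N4: +90 → 90 ≥ 30
  N9: +15 → 15 < 100
Round 4 — N4 buckles.
No further bucklings.

yes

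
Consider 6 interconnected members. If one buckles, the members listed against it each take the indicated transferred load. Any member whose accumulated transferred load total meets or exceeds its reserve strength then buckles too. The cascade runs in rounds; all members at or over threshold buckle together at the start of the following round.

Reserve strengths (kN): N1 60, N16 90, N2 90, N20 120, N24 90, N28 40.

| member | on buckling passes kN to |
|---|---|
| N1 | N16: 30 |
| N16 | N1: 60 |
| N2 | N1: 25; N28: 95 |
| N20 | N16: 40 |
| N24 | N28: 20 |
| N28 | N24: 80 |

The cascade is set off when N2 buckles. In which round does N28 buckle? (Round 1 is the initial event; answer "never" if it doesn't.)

2

Round 1 — N2 buckles (initial).
  N1: +25 → 25 < 60
  N28: +95 → 95 ≥ 40
Round 2 — N28 buckles.
  N24: +80 → 80 < 90
No further bucklings.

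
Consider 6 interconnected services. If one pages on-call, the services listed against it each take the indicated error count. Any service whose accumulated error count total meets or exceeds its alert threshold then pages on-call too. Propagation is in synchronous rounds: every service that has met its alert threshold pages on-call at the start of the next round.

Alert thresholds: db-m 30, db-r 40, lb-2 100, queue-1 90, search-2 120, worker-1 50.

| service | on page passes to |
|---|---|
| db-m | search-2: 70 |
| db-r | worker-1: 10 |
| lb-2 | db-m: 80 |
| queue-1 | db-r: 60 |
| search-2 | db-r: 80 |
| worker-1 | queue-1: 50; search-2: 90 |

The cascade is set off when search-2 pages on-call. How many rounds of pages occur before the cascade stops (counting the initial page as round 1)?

Round 1 — search-2 pages on-call (initial).
  db-r: +80 → 80 ≥ 40
Round 2 — db-r pages on-call.
  worker-1: +10 → 10 < 50
No further pages.

2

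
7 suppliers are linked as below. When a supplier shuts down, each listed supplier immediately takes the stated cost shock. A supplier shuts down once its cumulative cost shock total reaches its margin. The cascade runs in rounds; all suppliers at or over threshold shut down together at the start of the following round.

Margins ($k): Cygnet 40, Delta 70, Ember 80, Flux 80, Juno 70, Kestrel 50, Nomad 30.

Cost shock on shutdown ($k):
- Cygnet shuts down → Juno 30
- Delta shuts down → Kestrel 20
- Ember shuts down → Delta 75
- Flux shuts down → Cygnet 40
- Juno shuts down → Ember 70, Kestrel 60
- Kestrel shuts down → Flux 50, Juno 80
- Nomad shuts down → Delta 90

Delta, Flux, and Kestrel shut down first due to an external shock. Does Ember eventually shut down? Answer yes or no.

no

Round 1 — Delta, Flux, Kestrel shut down (initial).
  Cygnet: +40 → 40 ≥ 40
  Juno: +80 → 80 ≥ 70
Round 2 — Cygnet, Juno shut down.
  Ember: +70 → 70 < 80
No further shutdowns.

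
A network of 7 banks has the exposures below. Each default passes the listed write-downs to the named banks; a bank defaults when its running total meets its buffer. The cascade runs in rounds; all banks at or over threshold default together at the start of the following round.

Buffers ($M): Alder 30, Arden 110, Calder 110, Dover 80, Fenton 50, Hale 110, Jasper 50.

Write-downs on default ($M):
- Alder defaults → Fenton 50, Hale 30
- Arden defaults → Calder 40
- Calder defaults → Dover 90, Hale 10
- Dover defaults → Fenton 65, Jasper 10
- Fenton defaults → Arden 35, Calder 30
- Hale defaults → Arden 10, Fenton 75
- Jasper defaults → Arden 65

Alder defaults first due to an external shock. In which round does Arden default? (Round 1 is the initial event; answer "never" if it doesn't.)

Round 1 — Alder defaults (initial).
  Fenton: +50 → 50 ≥ 50
  Hale: +30 → 30 < 110
Round 2 — Fenton defaults.
  Arden: +35 → 35 < 110
  Calder: +30 → 30 < 110
No further defaults.

never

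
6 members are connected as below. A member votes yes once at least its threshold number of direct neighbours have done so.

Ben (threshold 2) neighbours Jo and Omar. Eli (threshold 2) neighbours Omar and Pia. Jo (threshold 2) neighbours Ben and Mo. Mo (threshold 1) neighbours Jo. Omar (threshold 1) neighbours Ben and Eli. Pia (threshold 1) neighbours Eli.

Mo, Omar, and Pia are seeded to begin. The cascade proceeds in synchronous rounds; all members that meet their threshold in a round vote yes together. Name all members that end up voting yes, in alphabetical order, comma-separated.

Eli, Mo, Omar, Pia

Round 1 — Mo, Omar, Pia vote yes (initial).
Round 2 — checking thresholds:
  Ben: 1 of 2 neighbours < 2, not yet.
  Eli: 2 of 2 neighbours ≥ 2, votes yes.
  Jo: 1 of 2 neighbours < 2, not yet.
Round 3 — no new yes votes; cascade stops.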